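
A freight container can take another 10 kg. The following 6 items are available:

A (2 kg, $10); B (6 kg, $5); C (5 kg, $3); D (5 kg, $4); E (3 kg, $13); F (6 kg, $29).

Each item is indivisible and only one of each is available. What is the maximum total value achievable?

Check high-value combinations within 10 kg:
- E+F: weight 3+6=9, value 13+29=42
- A+F: weight 2+6=8, value 10+29=39
- F: weight 6, value 29
- A+D+E: weight 2+5+3=10, value 10+4+13=27
Best: $42.

$42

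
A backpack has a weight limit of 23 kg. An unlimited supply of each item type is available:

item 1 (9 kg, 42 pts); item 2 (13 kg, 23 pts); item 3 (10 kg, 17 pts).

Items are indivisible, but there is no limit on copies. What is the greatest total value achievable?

84 pts

Best value-per-unit is item 1 at 42/9, and filling with it alone uses weight 2×9=18. No mix of the others beats 2×42 = 84.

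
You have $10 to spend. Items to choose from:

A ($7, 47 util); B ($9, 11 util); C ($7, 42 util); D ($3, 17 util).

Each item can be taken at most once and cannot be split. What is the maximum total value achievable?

64 util

Check high-value combinations within $10:
- A+D: cost 7+3=10, value 47+17=64
- C+D: cost 7+3=10, value 42+17=59
- A: cost 7, value 47
Best: 64 util.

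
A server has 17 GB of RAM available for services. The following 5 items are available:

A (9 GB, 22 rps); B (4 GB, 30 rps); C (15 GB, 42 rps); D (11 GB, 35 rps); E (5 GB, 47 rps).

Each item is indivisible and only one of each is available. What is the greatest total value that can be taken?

82 rps

This is a 0/1 knapsack; check combinations near the capacity.
- D+E: memory 11+5=16, value 35+47=82
- B+E: memory 4+5=9, value 30+47=77
- A+E: memory 9+5=14, value 22+47=69
Best: 82 rps.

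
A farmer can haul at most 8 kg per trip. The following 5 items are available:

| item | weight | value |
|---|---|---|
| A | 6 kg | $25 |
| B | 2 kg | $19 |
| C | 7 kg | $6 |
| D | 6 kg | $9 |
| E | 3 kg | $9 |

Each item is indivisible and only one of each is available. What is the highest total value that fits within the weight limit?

$44

Check high-value combinations within 8 kg:
- A+B: weight 6+2=8, value 25+19=44
- B+E: weight 2+3=5, value 19+9=28
- B+D: weight 2+6=8, value 19+9=28
Best: $44.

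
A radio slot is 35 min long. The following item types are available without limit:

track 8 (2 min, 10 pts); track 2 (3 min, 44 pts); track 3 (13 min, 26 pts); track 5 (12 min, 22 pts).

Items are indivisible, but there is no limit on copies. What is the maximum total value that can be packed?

494 pts

Best value-per-unit is track 2 at 44/3; filling with it alone gives 11×44 = 484.
Optimal mix: 1×track 8 + 11×track 2 → duration 35, value 494.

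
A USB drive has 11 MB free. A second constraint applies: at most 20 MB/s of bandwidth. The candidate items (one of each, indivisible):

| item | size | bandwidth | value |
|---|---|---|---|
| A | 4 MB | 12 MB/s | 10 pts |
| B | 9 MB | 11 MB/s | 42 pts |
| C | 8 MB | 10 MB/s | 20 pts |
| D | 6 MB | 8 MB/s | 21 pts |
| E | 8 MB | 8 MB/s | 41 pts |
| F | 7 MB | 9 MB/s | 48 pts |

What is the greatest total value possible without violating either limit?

48 pts

Feasible sets respecting both limits:
- F: size 7, bandwidth 9, value 48
- B: size 9, bandwidth 11, value 42
- E: size 8, bandwidth 8, value 41
Best: 48 pts.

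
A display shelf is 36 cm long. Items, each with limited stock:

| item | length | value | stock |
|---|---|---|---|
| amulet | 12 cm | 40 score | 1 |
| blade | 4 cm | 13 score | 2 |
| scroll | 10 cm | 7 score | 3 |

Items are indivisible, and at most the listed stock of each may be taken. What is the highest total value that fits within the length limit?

Best selections within length 36 and stock limits:
- 1×amulet + 2×blade + 1×scroll: length 30, value 73
- 1×amulet + 1×blade + 2×scroll: length 36, value 67
- 1×amulet + 2×blade: length 20, value 66
- 1×amulet + 1×blade + 1×scroll: length 26, value 60
Best: 73 score.

73 score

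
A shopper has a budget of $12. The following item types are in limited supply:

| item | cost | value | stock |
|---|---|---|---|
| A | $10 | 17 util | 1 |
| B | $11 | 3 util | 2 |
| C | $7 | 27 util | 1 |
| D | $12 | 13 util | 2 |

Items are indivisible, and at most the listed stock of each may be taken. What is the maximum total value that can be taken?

27 util

Best selections within cost 12 and stock limits:
- 1×C: cost 7, value 27
- 1×A: cost 10, value 17
- 1×D: cost 12, value 13
- 1×B: cost 11, value 3
Best: 27 util.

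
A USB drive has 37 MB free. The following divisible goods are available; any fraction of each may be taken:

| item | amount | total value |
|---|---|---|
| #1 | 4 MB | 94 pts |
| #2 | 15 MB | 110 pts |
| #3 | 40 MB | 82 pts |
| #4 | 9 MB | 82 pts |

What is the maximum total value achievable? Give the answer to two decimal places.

304.45

Take in order of value per unit:
- #1 (94/4 per unit): all 4 → value 94, running total 94.00
- #4 (82/9 per unit): all 9 → value 82, running total 176.00
- #2 (110/15 per unit): all 15 → value 110, running total 286.00
- #3 (82/40 per unit): 9 of 40 → value 9×82/40 = 18.4500, running total 304.45
Total 304.45.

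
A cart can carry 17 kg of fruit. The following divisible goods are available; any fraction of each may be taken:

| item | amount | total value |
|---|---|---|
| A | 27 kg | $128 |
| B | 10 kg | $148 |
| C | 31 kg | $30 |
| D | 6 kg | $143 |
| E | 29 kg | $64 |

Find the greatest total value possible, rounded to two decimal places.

Take in order of value per unit:
- D (143/6 per unit): all 6 → value 143, running total 143.00
- B (148/10 per unit): all 10 → value 148, running total 291.00
- A (128/27 per unit): 1 of 27 → value 1×128/27 = 4.7407, running total 295.74
Total 295.74.

295.74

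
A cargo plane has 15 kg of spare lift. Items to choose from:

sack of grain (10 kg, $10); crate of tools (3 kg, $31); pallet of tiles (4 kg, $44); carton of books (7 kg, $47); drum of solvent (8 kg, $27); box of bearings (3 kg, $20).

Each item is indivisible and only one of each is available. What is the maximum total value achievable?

$122

Check high-value combinations within 15 kg:
- crate of tools+pallet of tiles+carton of books: weight 3+4+7=14, value 31+44+47=122
- pallet of tiles+carton of books+box of bearings: weight 4+7+3=14, value 44+47+20=111
- crate of tools+pallet of tiles+drum of solvent: weight 3+4+8=15, value 31+44+27=102
Best: $122.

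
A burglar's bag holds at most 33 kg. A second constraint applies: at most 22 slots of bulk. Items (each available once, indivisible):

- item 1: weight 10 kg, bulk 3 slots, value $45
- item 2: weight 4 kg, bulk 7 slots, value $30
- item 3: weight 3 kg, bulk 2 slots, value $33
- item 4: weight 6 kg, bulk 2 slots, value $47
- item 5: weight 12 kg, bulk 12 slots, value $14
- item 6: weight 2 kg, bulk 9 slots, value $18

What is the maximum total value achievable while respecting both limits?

Feasible sets respecting both limits:
- item 1+item 2+item 3+item 4: weight 23, bulk 14, value 155
- item 1+item 3+item 4+item 6: weight 21, bulk 16, value 143
- item 1+item 2+item 4+item 6: weight 22, bulk 21, value 140
- item 1+item 3+item 4+item 5: weight 31, bulk 19, value 139
Best: $155.

$155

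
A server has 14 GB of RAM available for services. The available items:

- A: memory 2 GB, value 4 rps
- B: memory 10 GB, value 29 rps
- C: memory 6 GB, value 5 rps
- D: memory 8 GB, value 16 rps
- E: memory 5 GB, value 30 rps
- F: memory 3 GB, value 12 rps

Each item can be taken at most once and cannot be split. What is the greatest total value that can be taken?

47 rps

This is a 0/1 knapsack; check combinations near the capacity.
- C+E+F: memory 6+5+3=14, value 5+30+12=47
- A+E+F: memory 2+5+3=10, value 4+30+12=46
- D+E: memory 8+5=13, value 16+30=46
Best: 47 rps.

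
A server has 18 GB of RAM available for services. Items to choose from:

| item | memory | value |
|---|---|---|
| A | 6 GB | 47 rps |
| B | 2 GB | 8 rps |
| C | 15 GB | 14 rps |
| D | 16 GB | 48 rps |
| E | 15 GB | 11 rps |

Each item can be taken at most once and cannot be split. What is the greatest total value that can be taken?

Check high-value combinations within 18 GB:
- B+D: memory 2+16=18, value 8+48=56
- A+B: memory 6+2=8, value 47+8=55
- D: memory 16, value 48
- A: memory 6, value 47
Best: 56 rps.

56 rps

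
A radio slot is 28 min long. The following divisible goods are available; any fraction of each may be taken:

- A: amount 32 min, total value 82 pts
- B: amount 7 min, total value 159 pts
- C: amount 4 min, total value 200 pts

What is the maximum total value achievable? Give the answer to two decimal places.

402.56

Take in order of value per unit:
- C (200/4 per unit): all 4 → value 200, running total 200.00
- B (159/7 per unit): all 7 → value 159, running total 359.00
- A (82/32 per unit): 17 of 32 → value 17×82/32 = 43.5625, running total 402.56
Total 402.56.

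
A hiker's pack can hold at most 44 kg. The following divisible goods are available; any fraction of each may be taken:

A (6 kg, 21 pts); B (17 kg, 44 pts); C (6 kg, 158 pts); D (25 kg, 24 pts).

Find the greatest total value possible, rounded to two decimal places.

Take in order of value per unit:
- C (158/6 per unit): all 6 → value 158, running total 158.00
- A (21/6 per unit): all 6 → value 21, running total 179.00
- B (44/17 per unit): all 17 → value 44, running total 223.00
- D (24/25 per unit): 15 of 25 → value 15×24/25 = 14.4000, running total 237.40
Total 237.40.

237.40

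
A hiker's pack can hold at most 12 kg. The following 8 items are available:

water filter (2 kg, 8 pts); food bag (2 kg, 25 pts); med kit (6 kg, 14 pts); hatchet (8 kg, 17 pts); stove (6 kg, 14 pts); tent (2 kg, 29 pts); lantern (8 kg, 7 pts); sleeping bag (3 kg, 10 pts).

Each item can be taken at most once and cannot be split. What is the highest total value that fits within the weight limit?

This is a 0/1 knapsack; check combinations near the capacity.
- water filter+food bag+med kit+tent: weight 2+2+6+2=12, value 8+25+14+29=76
- water filter+food bag+stove+tent: weight 2+2+6+2=12, value 8+25+14+29=76
- water filter+food bag+tent+sleeping bag: weight 2+2+2+3=9, value 8+25+29+10=72
Best: 76 pts.

76 pts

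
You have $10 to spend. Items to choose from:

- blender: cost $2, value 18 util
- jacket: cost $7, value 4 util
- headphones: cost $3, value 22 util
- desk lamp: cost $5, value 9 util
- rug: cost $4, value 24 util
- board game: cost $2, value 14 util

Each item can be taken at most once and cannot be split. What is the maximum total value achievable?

64 util

Check high-value combinations within $10:
- blender+headphones+rug: cost 2+3+4=9, value 18+22+24=64
- headphones+rug+board game: cost 3+4+2=9, value 22+24+14=60
- blender+rug+board game: cost 2+4+2=8, value 18+24+14=56
Best: 64 util.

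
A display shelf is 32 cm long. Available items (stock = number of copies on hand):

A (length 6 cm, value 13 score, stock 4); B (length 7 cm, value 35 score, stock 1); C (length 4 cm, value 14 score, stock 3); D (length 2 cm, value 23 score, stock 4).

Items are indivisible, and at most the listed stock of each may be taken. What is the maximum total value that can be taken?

Best selections within length 32 and stock limits:
- 1×B + 3×C + 4×D: length 27, value 169
- 1×A + 1×B + 2×C + 4×D: length 29, value 168
- 2×A + 1×B + 1×C + 4×D: length 31, value 167
- 2×A + 3×C + 4×D: length 32, value 160
Best: 169 score.

169 score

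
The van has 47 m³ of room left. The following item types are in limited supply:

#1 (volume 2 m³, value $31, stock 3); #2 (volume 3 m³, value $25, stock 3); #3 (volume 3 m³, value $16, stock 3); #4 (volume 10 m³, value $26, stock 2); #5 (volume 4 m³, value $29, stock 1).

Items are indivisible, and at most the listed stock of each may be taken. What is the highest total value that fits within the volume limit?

$281

Top feasible selections:
- 3×#1 + 3×#2 + 2×#3 + 2×#4 + 1×#5: volume 45, value 281
- 3×#1 + 2×#2 + 3×#3 + 2×#4 + 1×#5: volume 45, value 272
- 3×#1 + 3×#2 + 3×#3 + 1×#4 + 1×#5: volume 38, value 271
- 3×#1 + 3×#2 + 3×#3 + 2×#4: volume 44, value 268
Best: $281.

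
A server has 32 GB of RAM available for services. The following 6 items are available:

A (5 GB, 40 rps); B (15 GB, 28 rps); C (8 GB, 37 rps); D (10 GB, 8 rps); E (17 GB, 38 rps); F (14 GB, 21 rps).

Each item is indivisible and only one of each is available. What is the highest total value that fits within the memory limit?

Check high-value combinations within 32 GB:
- A+C+E: memory 5+8+17=30, value 40+37+38=115
- A+B+C: memory 5+15+8=28, value 40+28+37=105
- A+C+F: memory 5+8+14=27, value 40+37+21=98
Best: 115 rps.

115 rps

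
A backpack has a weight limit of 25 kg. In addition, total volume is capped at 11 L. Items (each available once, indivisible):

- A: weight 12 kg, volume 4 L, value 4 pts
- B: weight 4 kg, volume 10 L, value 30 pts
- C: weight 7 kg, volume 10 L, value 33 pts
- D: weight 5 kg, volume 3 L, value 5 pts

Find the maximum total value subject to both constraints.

33 pts

Feasible sets respecting both limits:
- C: weight 7, volume 10, value 33
- B: weight 4, volume 10, value 30
- A+D: weight 17, volume 7, value 9
Best: 33 pts.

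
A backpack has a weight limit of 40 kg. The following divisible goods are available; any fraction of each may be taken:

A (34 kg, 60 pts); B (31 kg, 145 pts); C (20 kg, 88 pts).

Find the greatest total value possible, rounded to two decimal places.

Take in order of value per unit:
- B (145/31 per unit): all 31 → value 145, running total 145.00
- C (88/20 per unit): 9 of 20 → value 9×88/20 = 39.6000, running total 184.60
Total 184.60.

184.60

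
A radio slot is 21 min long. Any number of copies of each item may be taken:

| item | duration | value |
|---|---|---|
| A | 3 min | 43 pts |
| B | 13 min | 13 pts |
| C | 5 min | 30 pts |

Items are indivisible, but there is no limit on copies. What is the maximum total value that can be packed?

301 pts

Best value-per-unit is A at 43/3, and filling with it alone uses duration 7×3=21. No mix of the others beats 7×43 = 301.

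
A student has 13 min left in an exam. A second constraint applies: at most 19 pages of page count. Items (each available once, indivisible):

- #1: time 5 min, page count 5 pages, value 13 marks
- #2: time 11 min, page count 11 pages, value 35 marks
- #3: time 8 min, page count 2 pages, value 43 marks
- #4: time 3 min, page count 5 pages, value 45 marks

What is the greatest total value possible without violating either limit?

88 marks

Feasible sets respecting both limits:
- #3+#4: time 11, page count 7, value 88
- #1+#4: time 8, page count 10, value 58
- #1+#3: time 13, page count 7, value 56
- #4: time 3, page count 5, value 45
Best: 88 marks.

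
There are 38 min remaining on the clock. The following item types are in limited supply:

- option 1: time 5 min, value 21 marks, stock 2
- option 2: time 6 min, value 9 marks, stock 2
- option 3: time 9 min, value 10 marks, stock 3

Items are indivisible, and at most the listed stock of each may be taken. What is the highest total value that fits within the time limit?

Best selections within time 38 and stock limits:
- 2×option 1 + 3×option 3: time 37, value 72
- 2×option 1 + 1×option 2 + 2×option 3: time 34, value 71
- 2×option 1 + 2×option 2 + 1×option 3: time 31, value 70
Best: 72 marks.

72 marks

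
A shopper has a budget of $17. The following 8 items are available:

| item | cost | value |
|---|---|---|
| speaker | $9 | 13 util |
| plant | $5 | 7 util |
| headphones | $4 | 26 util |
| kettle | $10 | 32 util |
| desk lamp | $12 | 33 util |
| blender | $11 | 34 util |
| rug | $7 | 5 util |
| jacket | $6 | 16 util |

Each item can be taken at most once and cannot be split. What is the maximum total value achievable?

This is a 0/1 knapsack; check combinations near the capacity.
- headphones+blender: cost 4+11=15, value 26+34=60
- headphones+desk lamp: cost 4+12=16, value 26+33=59
- headphones+kettle: cost 4+10=14, value 26+32=58
- blender+jacket: cost 11+6=17, value 34+16=50
Best: 60 util.

60 util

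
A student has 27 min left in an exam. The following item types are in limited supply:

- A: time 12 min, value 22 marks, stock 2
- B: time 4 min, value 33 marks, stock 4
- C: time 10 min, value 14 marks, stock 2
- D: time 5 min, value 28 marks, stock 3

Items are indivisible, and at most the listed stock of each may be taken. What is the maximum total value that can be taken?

Top feasible selections:
- 4×B + 2×D: time 26, value 188
- 3×B + 3×D: time 27, value 183
Best: 188 marks.

188 marks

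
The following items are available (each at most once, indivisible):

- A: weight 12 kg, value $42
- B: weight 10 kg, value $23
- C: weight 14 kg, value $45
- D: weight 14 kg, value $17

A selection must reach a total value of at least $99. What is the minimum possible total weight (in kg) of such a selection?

36

Subsets with value ≥ 99, sorted by total weight:
- A+B+C: weight 36, value 110
- A+C+D: weight 40, value 104
- A+B+C+D: weight 50, value 127
Minimum weight: 36 kg.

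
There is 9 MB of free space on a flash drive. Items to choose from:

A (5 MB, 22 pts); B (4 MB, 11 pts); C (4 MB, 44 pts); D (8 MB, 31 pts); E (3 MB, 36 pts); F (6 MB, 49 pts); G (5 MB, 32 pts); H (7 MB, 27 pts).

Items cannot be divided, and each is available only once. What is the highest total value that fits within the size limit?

Check high-value combinations within 9 MB:
- E+F: size 3+6=9, value 36+49=85
- C+E: size 4+3=7, value 44+36=80
- C+G: size 4+5=9, value 44+32=76
Best: 85 pts.

85 pts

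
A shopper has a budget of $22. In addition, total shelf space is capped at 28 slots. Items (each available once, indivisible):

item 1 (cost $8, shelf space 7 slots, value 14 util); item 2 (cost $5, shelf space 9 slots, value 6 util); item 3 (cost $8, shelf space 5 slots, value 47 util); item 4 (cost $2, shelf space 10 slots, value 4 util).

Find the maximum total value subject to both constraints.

Feasible sets respecting both limits:
- item 1+item 2+item 3: cost 21, shelf space 21, value 67
- item 1+item 3+item 4: cost 18, shelf space 22, value 65
- item 1+item 3: cost 16, shelf space 12, value 61
Best: 67 util.

67 util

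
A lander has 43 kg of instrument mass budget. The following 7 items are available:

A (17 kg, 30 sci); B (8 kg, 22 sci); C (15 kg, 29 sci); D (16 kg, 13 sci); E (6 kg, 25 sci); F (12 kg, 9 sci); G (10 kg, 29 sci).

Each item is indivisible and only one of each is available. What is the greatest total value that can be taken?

Check high-value combinations within 43 kg:
- A+B+E+G: mass 17+8+6+10=41, value 30+22+25+29=106
- B+C+E+G: mass 8+15+6+10=39, value 22+29+25+29=105
- C+E+F+G: mass 15+6+12+10=43, value 29+25+9+29=92
- B+D+E+G: mass 8+16+6+10=40, value 22+13+25+29=89
- A+C+G: mass 17+15+10=42, value 30+29+29=88
Best: 106 sci.

106 sci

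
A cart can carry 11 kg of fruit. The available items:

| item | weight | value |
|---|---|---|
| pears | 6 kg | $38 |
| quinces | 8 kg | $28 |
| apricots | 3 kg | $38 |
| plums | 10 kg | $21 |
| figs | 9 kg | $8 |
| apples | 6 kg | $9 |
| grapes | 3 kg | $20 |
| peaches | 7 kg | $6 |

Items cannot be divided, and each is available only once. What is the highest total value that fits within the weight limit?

$76

Check high-value combinations within 11 kg:
- pears+apricots: weight 6+3=9, value 38+38=76
- quinces+apricots: weight 8+3=11, value 28+38=66
- apricots+grapes: weight 3+3=6, value 38+20=58
- pears+grapes: weight 6+3=9, value 38+20=58
- quinces+grapes: weight 8+3=11, value 28+20=48
Best: $76.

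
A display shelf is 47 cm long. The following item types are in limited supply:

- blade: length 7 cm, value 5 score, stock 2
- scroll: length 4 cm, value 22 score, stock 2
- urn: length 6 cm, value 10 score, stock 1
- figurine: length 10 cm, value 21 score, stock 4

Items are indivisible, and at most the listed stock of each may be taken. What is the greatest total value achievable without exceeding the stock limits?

Top feasible selections:
- 2×scroll + 1×urn + 3×figurine: length 44, value 117
- 1×blade + 2×scroll + 3×figurine: length 45, value 112
- 2×scroll + 3×figurine: length 38, value 107
Best: 117 score.

117 score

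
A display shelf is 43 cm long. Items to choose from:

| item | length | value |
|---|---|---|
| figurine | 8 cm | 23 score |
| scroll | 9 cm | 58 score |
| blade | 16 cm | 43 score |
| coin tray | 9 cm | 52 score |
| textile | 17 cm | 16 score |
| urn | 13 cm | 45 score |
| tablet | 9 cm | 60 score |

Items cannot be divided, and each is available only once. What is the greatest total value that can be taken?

215 score

Check high-value combinations within 43 cm:
- scroll+coin tray+urn+tablet: length 9+9+13+9=40, value 58+52+45+60=215
- scroll+blade+coin tray+tablet: length 9+16+9+9=43, value 58+43+52+60=213
- figurine+scroll+coin tray+tablet: length 8+9+9+9=35, value 23+58+52+60=193
- figurine+scroll+urn+tablet: length 8+9+13+9=39, value 23+58+45+60=186
- figurine+scroll+blade+tablet: length 8+9+16+9=42, value 23+58+43+60=184
Best: 215 score.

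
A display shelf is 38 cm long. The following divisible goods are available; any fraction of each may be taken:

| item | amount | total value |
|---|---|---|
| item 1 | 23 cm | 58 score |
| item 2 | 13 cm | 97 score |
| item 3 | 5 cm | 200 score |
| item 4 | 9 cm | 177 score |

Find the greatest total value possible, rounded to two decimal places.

501.74

Take in order of value per unit:
- item 3 (200/5 per unit): all 5 → value 200, running total 200.00
- item 4 (177/9 per unit): all 9 → value 177, running total 377.00
- item 2 (97/13 per unit): all 13 → value 97, running total 474.00
- item 1 (58/23 per unit): 11 of 23 → value 11×58/23 = 27.7391, running total 501.74
Total 501.74.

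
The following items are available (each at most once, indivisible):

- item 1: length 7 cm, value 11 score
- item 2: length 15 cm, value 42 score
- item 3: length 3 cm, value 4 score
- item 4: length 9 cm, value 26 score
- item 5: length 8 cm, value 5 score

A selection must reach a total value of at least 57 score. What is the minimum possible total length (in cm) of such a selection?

24

Subsets with value ≥ 57, sorted by total length:
- item 2+item 4: length 24, value 68
- item 1+item 2+item 3: length 25, value 57
- item 2+item 3+item 4: length 27, value 72
Minimum length: 24 cm.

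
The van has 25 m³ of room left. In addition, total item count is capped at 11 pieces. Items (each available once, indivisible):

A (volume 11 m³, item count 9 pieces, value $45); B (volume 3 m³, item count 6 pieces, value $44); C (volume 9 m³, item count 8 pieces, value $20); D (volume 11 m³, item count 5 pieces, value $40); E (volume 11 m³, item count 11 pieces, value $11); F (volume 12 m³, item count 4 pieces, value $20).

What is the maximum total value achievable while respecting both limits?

$84

Feasible sets respecting both limits:
- B+D: volume 14, item count 11, value 84
- B+F: volume 15, item count 10, value 64
- D+F: volume 23, item count 9, value 60
Best: $84.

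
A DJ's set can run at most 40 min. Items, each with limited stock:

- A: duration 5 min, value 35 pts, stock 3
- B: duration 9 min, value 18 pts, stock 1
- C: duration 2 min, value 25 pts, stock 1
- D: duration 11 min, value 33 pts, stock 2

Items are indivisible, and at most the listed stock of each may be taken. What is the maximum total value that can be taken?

196 pts

Top feasible selections:
- 3×A + 1×C + 2×D: duration 39, value 196
- 3×A + 1×B + 1×C + 1×D: duration 37, value 181
- 3×A + 2×D: duration 37, value 171
- 3×A + 1×C + 1×D: duration 28, value 163
Best: 196 pts.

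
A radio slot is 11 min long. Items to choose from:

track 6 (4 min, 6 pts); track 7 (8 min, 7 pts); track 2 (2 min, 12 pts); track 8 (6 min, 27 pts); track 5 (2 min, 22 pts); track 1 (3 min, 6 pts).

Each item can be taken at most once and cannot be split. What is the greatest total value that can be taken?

61 pts

Check high-value combinations within 11 min:
- track 2+track 8+track 5: duration 2+6+2=10, value 12+27+22=61
- track 8+track 5+track 1: duration 6+2+3=11, value 27+22+6=55
- track 8+track 5: duration 6+2=8, value 27+22=49
Best: 61 pts.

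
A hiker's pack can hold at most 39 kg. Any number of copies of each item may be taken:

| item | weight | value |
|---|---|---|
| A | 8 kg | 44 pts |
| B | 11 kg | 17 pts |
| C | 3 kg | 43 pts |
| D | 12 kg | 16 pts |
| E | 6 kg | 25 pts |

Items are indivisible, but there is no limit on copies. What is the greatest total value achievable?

Best value-per-unit is C at 43/3, and filling with it alone uses weight 13×3=39. No mix of the others beats 13×43 = 559.

559 pts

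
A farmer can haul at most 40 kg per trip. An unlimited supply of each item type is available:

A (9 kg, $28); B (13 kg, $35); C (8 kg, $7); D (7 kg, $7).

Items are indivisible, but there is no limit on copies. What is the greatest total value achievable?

$119

Best value-per-unit is A at 28/9; filling with it alone gives 4×28 = 112.
Optimal mix: 3×A + 1×B → weight 40, value 119.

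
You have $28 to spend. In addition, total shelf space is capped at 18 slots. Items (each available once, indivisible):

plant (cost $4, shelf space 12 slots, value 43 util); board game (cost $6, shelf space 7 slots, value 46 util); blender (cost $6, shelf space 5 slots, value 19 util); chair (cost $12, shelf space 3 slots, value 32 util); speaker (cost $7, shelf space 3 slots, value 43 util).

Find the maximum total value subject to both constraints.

121 util

Feasible sets respecting both limits:
- board game+chair+speaker: cost 25, shelf space 13, value 121
- plant+chair+speaker: cost 23, shelf space 18, value 118
- board game+blender+speaker: cost 19, shelf space 15, value 108
Best: 121 util.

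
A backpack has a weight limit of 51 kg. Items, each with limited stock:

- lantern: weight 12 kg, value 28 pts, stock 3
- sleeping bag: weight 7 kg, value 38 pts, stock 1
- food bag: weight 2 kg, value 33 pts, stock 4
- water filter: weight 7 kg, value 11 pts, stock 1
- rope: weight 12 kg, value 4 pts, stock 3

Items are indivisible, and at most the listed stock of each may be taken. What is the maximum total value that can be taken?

Top feasible selections:
- 3×lantern + 1×sleeping bag + 4×food bag: weight 51, value 254
- 2×lantern + 1×sleeping bag + 4×food bag + 1×water filter: weight 46, value 237
- 2×lantern + 1×sleeping bag + 4×food bag + 1×rope: weight 51, value 230
Best: 254 pts.

254 pts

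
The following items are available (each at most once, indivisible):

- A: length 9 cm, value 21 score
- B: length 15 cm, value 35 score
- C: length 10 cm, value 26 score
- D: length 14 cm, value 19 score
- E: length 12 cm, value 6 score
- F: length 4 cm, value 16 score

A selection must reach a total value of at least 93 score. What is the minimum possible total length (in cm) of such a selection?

Subsets with value ≥ 93, sorted by total length:
- A+B+C+F: length 38, value 98
- B+C+D+F: length 43, value 96
- A+B+C+D: length 48, value 101
Minimum length: 38 cm.

38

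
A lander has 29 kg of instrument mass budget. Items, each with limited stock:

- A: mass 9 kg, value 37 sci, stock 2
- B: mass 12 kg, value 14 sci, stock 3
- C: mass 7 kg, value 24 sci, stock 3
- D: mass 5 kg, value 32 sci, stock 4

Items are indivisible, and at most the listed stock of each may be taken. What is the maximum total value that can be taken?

Best selections within mass 29 and stock limits:
- 1×A + 4×D: mass 29, value 165
- 1×C + 4×D: mass 27, value 152
- 2×C + 3×D: mass 29, value 144
Best: 165 sci.

165 sci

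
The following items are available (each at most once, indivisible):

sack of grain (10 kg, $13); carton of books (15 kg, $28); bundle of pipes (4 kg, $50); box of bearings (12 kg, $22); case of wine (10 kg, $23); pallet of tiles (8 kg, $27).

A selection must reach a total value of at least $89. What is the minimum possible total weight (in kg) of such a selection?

Subsets with value ≥ 89, sorted by total weight:
- bundle of pipes+case of wine+pallet of tiles: weight 22, value 100
- sack of grain+bundle of pipes+pallet of tiles: weight 22, value 90
- bundle of pipes+box of bearings+pallet of tiles: weight 24, value 99
Minimum weight: 22 kg.

22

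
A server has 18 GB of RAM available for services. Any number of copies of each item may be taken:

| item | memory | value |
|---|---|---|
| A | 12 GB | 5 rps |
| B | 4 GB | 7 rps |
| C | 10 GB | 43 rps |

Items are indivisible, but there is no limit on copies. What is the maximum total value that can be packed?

Best value-per-unit is C at 43/10; filling with it alone gives 1×43 = 43.
Optimal mix: 2×B + 1×C → memory 18, value 57.

57 rps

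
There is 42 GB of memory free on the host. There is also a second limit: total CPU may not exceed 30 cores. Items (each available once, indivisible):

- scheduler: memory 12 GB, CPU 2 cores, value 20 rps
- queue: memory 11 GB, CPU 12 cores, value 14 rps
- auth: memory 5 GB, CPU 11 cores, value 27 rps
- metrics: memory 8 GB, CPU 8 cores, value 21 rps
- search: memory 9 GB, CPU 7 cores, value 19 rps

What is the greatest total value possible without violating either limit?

Feasible sets respecting both limits:
- scheduler+auth+metrics+search: memory 34, CPU 28, value 87
- scheduler+queue+metrics+search: memory 40, CPU 29, value 74
- scheduler+auth+metrics: memory 25, CPU 21, value 68
- auth+metrics+search: memory 22, CPU 26, value 67
Best: 87 rps.

87 rps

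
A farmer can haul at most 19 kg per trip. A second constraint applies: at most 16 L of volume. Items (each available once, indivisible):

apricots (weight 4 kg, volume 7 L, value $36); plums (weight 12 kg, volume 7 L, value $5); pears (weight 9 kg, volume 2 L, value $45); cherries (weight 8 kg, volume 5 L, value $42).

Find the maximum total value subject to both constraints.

Feasible sets respecting both limits:
- pears+cherries: weight 17, volume 7, value 87
- apricots+pears: weight 13, volume 9, value 81
- apricots+cherries: weight 12, volume 12, value 78
- pears: weight 9, volume 2, value 45
Best: $87.

$87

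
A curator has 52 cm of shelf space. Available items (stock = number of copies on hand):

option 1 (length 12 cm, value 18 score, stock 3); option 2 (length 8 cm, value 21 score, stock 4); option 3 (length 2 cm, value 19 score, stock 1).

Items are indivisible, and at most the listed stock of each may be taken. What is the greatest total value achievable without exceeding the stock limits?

Best selections within length 52 and stock limits:
- 1×option 1 + 4×option 2 + 1×option 3: length 46, value 121
- 2×option 1 + 3×option 2 + 1×option 3: length 50, value 118
Best: 121 score.

121 score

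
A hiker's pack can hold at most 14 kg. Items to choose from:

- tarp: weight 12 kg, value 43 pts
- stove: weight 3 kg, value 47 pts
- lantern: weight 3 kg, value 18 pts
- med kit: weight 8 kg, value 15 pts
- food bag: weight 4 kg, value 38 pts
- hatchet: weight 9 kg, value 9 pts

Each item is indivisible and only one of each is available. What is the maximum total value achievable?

103 pts

Check high-value combinations within 14 kg:
- stove+lantern+food bag: weight 3+3+4=10, value 47+18+38=103
- stove+food bag: weight 3+4=7, value 47+38=85
- stove+lantern+med kit: weight 3+3+8=14, value 47+18+15=80
Best: 103 pts.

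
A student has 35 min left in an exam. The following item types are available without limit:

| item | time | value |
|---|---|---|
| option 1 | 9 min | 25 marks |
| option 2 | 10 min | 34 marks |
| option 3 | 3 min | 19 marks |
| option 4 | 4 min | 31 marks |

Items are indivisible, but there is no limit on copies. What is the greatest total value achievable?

Best value-per-unit is option 4 at 31/4; filling with it alone gives 8×31 = 248.
Optimal mix: 1×option 3 + 8×option 4 → time 35, value 267.

267 marks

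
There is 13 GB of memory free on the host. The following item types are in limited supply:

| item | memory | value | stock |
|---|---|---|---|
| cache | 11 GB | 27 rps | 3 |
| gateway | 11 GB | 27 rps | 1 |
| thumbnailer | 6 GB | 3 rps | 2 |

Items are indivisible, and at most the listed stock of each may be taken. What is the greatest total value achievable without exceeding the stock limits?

Top feasible selections:
- 1×gateway: memory 11, value 27
- 1×cache: memory 11, value 27
- 2×thumbnailer: memory 12, value 6
Best: 27 rps.

27 rps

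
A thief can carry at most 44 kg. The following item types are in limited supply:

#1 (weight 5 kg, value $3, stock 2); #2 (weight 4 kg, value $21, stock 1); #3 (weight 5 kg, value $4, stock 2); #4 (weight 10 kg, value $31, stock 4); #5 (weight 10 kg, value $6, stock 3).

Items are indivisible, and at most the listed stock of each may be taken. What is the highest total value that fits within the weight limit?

$145

Top feasible selections:
- 1×#2 + 4×#4: weight 44, value 145
- 4×#4: weight 40, value 124
- 1×#2 + 2×#3 + 3×#4: weight 44, value 122
Best: $145.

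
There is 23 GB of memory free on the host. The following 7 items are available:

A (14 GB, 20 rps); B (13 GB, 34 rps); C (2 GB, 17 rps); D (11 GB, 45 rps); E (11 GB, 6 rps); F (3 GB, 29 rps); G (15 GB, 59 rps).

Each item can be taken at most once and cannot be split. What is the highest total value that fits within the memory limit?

Check high-value combinations within 23 GB:
- C+F+G: memory 2+3+15=20, value 17+29+59=105
- C+D+F: memory 2+11+3=16, value 17+45+29=91
- F+G: memory 3+15=18, value 29+59=88
Best: 105 rps.

105 rps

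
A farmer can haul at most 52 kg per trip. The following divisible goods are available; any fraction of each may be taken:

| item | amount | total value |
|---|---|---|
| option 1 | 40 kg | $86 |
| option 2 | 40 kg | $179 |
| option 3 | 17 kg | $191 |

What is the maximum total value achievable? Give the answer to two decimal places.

Take in order of value per unit:
- option 3 (191/17 per unit): all 17 → value 191, running total 191.00
- option 2 (179/40 per unit): 35 of 40 → value 35×179/40 = 156.6250, running total 347.63
Total 347.63.

347.63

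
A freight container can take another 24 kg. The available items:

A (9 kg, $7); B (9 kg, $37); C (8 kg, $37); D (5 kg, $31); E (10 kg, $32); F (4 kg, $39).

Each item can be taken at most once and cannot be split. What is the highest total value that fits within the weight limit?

Check high-value combinations within 24 kg:
- B+C+F: weight 9+8+4=21, value 37+37+39=113
- C+E+F: weight 8+10+4=22, value 37+32+39=108
- B+E+F: weight 9+10+4=23, value 37+32+39=108
- C+D+F: weight 8+5+4=17, value 37+31+39=107
Best: $113.

$113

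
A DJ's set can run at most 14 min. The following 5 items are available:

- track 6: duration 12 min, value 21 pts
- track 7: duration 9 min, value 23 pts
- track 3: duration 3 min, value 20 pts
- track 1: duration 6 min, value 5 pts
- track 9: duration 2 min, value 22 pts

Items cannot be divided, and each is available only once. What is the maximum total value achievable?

Check high-value combinations within 14 min:
- track 7+track 3+track 9: duration 9+3+2=14, value 23+20+22=65
- track 3+track 1+track 9: duration 3+6+2=11, value 20+5+22=47
- track 7+track 9: duration 9+2=11, value 23+22=45
Best: 65 pts.

65 pts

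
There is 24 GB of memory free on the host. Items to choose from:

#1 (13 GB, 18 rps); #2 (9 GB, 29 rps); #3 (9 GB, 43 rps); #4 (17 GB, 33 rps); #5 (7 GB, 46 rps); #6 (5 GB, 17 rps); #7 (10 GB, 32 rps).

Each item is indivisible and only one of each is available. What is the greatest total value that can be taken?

Check high-value combinations within 24 GB:
- #3+#5+#6: memory 9+7+5=21, value 43+46+17=106
- #5+#6+#7: memory 7+5+10=22, value 46+17+32=95
- #2+#5+#6: memory 9+7+5=21, value 29+46+17=92
- #3+#6+#7: memory 9+5+10=24, value 43+17+32=92
Best: 106 rps.

106 rps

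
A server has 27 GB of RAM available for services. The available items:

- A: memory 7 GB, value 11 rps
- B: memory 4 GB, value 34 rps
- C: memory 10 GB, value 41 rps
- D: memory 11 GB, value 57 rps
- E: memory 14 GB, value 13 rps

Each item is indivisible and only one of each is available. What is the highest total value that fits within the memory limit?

132 rps

Check high-value combinations within 27 GB:
- B+C+D: memory 4+10+11=25, value 34+41+57=132
- A+B+D: memory 7+4+11=22, value 11+34+57=102
- C+D: memory 10+11=21, value 41+57=98
Best: 132 rps.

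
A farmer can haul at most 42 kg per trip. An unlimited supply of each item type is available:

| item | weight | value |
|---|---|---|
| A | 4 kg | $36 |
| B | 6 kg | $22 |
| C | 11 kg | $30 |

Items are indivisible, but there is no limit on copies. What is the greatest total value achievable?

$360

Best value-per-unit is A at 36/4, and filling with it alone uses weight 10×4=40. No mix of the others beats 10×36 = 360.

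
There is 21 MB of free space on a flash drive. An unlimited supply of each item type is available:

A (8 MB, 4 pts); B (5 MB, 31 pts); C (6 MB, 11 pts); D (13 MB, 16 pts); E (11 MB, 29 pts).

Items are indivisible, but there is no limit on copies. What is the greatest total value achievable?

124 pts

Best value-per-unit is B at 31/5, and filling with it alone uses size 4×5=20. No mix of the others beats 4×31 = 124.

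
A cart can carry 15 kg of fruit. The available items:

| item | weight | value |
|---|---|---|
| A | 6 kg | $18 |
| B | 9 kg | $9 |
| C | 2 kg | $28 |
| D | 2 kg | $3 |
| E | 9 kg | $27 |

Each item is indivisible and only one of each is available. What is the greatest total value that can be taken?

$58

Check high-value combinations within 15 kg:
- C+D+E: weight 2+2+9=13, value 28+3+27=58
- C+E: weight 2+9=11, value 28+27=55
- A+C+D: weight 6+2+2=10, value 18+28+3=49
- A+C: weight 6+2=8, value 18+28=46
- A+E: weight 6+9=15, value 18+27=45
Best: $58.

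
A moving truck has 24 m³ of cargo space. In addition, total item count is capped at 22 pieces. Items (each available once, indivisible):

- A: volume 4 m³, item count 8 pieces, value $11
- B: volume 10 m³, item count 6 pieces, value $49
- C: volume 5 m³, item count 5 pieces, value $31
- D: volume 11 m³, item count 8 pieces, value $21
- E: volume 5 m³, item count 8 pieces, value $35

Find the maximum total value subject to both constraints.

Feasible sets respecting both limits:
- B+C+E: volume 20, item count 19, value 115
- A+B+E: volume 19, item count 22, value 95
- A+B+C: volume 19, item count 19, value 91
- C+D+E: volume 21, item count 21, value 87
Best: $115.

$115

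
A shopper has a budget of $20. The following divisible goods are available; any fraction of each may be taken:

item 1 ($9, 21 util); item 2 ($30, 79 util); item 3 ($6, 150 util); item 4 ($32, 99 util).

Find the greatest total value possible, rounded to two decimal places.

Take in order of value per unit:
- item 3 (150/6 per unit): all 6 → value 150, running total 150.00
- item 4 (99/32 per unit): 14 of 32 → value 14×99/32 = 43.3125, running total 193.31
Total 193.31.

193.31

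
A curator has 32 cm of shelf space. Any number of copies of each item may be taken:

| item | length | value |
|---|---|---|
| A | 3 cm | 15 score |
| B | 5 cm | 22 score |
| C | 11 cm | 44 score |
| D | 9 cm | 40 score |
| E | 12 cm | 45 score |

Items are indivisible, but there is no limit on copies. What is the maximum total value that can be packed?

157 score

Best value-per-unit is A at 15/3; filling with it alone gives 10×15 = 150.
Optimal mix: 9×A + 1×B → length 32, value 157.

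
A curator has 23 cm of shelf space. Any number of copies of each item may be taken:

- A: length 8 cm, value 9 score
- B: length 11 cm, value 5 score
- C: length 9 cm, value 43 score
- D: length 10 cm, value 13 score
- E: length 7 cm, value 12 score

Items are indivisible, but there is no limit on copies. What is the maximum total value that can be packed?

86 score

Best value-per-unit is C at 43/9, and filling with it alone uses length 2×9=18. No mix of the others beats 2×43 = 86.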